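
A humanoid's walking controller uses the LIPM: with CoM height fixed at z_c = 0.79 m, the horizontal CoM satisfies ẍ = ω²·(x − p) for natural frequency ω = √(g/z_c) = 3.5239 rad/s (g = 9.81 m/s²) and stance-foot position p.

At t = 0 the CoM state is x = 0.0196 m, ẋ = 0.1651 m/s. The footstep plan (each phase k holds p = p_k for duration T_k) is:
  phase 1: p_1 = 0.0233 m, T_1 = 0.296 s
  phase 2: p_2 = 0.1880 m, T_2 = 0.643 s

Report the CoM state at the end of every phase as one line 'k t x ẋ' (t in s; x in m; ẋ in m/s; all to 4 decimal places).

phase 1: p=0.0233, T=0.296, ωT=1.043074, cosh=1.595149, sinh=1.242779; start (x,ẋ)=(0.019600, 0.165100) → end (x,ẋ)=(0.075624, 0.247155)
phase 2: p=0.1880, T=0.643, ωT=2.265868, cosh=4.871613, sinh=4.767873; start (x,ẋ)=(0.075624, 0.247155) → end (x,ẋ)=(-0.025049, -0.684041)

1 0.2960 0.0756 0.2472
2 0.9390 -0.0250 -0.6840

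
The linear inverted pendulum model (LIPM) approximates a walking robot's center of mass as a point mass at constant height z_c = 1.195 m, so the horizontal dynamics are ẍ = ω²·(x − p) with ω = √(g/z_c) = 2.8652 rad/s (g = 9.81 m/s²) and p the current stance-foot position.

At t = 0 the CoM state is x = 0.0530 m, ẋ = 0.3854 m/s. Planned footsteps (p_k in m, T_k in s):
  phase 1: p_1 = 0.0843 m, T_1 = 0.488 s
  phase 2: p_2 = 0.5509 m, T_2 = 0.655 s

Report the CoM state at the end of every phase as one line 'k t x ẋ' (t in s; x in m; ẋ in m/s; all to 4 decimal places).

phase 1: p=0.0843, T=0.488, ωT=1.398218, cosh=2.147508, sinh=1.900471; start (x,ẋ)=(0.053000, 0.385400) → end (x,ẋ)=(0.272717, 0.657214)
phase 2: p=0.5509, T=0.655, ωT=1.876706, cosh=3.342523, sinh=3.189430; start (x,ẋ)=(0.272717, 0.657214) → end (x,ẋ)=(0.352651, -0.345386)

1 0.4880 0.2727 0.6572
2 1.1430 0.3527 -0.3454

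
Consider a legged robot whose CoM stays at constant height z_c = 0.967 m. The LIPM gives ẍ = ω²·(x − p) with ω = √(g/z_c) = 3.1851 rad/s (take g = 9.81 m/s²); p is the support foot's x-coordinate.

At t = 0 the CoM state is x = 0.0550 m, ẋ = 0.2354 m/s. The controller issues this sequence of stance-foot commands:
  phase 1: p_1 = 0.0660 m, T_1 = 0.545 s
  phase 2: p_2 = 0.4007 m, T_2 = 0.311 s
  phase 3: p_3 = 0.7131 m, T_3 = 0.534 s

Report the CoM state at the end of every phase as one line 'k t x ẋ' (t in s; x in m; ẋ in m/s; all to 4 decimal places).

1 0.5450 0.2370 0.5923
2 0.8560 0.3657 0.3021
3 1.3900 -0.0191 -2.0749

phase 1: p=0.0660, T=0.545, ωT=1.735880, cosh=2.925080, sinh=2.748835; start (x,ẋ)=(0.055000, 0.235400) → end (x,ẋ)=(0.236981, 0.592255)
phase 2: p=0.4007, T=0.311, ωT=0.990566, cosh=1.532062, sinh=1.160696; start (x,ẋ)=(0.236981, 0.592255) → end (x,ẋ)=(0.365699, 0.302115)
phase 3: p=0.7131, T=0.534, ωT=1.700843, cosh=2.830548, sinh=2.648018; start (x,ẋ)=(0.365699, 0.302115) → end (x,ẋ)=(-0.019063, -2.074899)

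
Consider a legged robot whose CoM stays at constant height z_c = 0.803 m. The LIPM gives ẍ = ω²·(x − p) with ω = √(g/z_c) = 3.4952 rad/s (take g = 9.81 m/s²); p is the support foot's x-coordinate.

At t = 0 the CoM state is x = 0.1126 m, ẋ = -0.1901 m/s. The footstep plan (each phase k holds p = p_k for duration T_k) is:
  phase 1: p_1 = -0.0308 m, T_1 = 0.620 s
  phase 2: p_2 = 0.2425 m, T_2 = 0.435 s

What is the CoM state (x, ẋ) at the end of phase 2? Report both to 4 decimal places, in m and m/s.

x = 1.3677, ẋ = 4.1243

phase 1: p=-0.0308, T=0.620, ωT=2.167024, cosh=4.423388, sinh=4.308870; start (x,ẋ)=(0.112600, -0.190100) → end (x,ẋ)=(0.369159, 1.318770)
phase 2: p=0.2425, T=0.435, ωT=1.520412, cosh=2.396366, sinh=2.177744; start (x,ẋ)=(0.369159, 1.318770) → end (x,ẋ)=(1.367704, 4.124341)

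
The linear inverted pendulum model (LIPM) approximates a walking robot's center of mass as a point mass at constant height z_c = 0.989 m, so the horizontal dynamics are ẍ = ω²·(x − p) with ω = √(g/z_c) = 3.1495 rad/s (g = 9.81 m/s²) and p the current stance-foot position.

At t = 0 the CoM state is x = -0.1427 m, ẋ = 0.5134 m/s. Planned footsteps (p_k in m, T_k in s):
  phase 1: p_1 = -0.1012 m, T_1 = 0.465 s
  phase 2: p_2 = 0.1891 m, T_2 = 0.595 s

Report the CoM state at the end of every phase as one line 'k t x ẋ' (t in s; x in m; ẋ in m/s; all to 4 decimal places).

phase 1: p=-0.1012, T=0.465, ωT=1.464518, cosh=2.278323, sinh=2.047133; start (x,ẋ)=(-0.142700, 0.513400) → end (x,ẋ)=(0.137953, 0.902122)
phase 2: p=0.1891, T=0.595, ωT=1.873953, cosh=3.333754, sinh=3.180238; start (x,ẋ)=(0.137953, 0.902122) → end (x,ẋ)=(0.929514, 2.495153)

1 0.4650 0.1380 0.9021
2 1.0600 0.9295 2.4952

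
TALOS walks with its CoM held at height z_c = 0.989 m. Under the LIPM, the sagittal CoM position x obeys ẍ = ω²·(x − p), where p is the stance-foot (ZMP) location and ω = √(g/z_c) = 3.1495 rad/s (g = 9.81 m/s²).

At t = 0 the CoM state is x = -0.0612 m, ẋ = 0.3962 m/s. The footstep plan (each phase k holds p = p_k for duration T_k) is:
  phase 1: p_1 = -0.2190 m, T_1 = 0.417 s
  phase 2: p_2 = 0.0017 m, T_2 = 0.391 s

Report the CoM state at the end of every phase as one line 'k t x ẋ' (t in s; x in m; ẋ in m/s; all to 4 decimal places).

phase 1: p=-0.2190, T=0.417, ωT=1.313341, cosh=1.993749, sinh=1.724829; start (x,ẋ)=(-0.061200, 0.396200) → end (x,ẋ)=(0.312593, 1.647148)
phase 2: p=0.0017, T=0.391, ωT=1.231455, cosh=1.859039, sinh=1.567171; start (x,ẋ)=(0.312593, 1.647148) → end (x,ẋ)=(1.399273, 4.596621)

1 0.4170 0.3126 1.6471
2 0.8080 1.3993 4.5966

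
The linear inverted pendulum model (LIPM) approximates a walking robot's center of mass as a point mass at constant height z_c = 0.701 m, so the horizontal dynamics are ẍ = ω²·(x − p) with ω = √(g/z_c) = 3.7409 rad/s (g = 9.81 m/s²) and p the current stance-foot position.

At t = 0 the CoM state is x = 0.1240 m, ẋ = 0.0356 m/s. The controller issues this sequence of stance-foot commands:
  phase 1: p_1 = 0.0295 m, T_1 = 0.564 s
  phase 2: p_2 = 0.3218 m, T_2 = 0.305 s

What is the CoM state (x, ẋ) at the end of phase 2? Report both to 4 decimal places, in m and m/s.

phase 1: p=0.0295, T=0.564, ωT=2.109868, cosh=4.184202, sinh=4.062948; start (x,ẋ)=(0.124000, 0.035600) → end (x,ẋ)=(0.463572, 1.585271)
phase 2: p=0.3218, T=0.305, ωT=1.140975, cosh=1.724662, sinh=1.405155; start (x,ẋ)=(0.463572, 1.585271) → end (x,ẋ)=(1.161767, 3.479286)

x = 1.1618, ẋ = 3.4793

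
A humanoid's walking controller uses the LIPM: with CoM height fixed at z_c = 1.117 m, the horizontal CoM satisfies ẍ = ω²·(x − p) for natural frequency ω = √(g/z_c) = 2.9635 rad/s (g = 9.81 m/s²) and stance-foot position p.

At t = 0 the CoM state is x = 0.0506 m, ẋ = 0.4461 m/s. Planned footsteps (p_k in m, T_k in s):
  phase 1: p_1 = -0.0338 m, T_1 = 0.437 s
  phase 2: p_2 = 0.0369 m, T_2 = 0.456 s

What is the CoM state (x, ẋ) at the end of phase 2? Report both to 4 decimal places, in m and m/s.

x = 1.5455, ẋ = 4.5389

phase 1: p=-0.0338, T=0.437, ωT=1.295049, cosh=1.962531, sinh=1.688646; start (x,ẋ)=(0.050600, 0.446100) → end (x,ẋ)=(0.386032, 1.297848)
phase 2: p=0.0369, T=0.456, ωT=1.351356, cosh=2.060774, sinh=1.801885; start (x,ẋ)=(0.386032, 1.297848) → end (x,ẋ)=(1.545508, 4.538897)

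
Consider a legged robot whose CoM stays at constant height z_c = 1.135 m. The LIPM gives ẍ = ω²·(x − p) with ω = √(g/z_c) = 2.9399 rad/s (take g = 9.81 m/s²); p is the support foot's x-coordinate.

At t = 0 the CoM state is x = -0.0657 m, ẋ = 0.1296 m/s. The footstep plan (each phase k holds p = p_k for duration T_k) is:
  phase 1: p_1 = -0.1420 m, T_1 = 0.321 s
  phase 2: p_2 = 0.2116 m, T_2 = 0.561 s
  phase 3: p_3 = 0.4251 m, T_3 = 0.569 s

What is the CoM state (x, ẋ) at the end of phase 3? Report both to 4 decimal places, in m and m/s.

x = -0.7834, ẋ = -3.3988

phase 1: p=-0.1420, T=0.321, ωT=0.943708, cosh=1.479337, sinh=1.090155; start (x,ẋ)=(-0.065700, 0.129600) → end (x,ẋ)=(0.018931, 0.436259)
phase 2: p=0.2116, T=0.561, ωT=1.649284, cosh=2.697720, sinh=2.505532; start (x,ẋ)=(0.018931, 0.436259) → end (x,ẋ)=(0.063635, -0.242299)
phase 3: p=0.4251, T=0.569, ωT=1.672803, cosh=2.757400, sinh=2.569680; start (x,ẋ)=(0.063635, -0.242299) → end (x,ẋ)=(-0.783390, -3.398838)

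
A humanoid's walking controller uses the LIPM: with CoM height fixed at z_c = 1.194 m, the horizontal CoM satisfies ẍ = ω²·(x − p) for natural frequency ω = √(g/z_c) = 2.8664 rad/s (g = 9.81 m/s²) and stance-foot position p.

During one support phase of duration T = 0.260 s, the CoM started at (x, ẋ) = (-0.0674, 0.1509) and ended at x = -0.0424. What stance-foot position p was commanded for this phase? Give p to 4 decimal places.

ωT = 2.8664·0.260 = 0.745264; cosh(ωT) = 1.290803, sinh(ωT) = 0.816194
x(T) = p + (x₀−p)·cosh(ωT) + (ẋ₀/ω)·sinh(ωT) ⇒ p·(1 − cosh) = x(T) − x₀·cosh − (ẋ₀/ω)·sinh
numerator   = -0.0424 − (-0.0674)·1.290803 − (0.1509/2.8664)·0.816194 = 0.001632
denominator = 1 − 1.290803 = -0.290803
p = 0.001632 / -0.290803 = -0.0056

p = -0.0056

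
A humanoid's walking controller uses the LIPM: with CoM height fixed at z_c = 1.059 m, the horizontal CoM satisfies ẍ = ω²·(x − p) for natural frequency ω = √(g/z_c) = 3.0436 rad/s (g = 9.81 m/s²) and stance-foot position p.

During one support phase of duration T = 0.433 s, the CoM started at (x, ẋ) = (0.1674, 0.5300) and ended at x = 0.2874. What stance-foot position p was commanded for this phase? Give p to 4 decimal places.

p = 0.3490

ωT = 3.0436·0.433 = 1.317879; cosh(ωT) = 2.001596, sinh(ωT) = 1.733893
x(T) = p + (x₀−p)·cosh(ωT) + (ẋ₀/ω)·sinh(ωT) ⇒ p·(1 − cosh) = x(T) − x₀·cosh − (ẋ₀/ω)·sinh
numerator   = 0.2874 − (0.1674)·2.001596 − (0.5300/3.0436)·1.733893 = -0.349600
denominator = 1 − 2.001596 = -1.001596
p = -0.349600 / -1.001596 = 0.3490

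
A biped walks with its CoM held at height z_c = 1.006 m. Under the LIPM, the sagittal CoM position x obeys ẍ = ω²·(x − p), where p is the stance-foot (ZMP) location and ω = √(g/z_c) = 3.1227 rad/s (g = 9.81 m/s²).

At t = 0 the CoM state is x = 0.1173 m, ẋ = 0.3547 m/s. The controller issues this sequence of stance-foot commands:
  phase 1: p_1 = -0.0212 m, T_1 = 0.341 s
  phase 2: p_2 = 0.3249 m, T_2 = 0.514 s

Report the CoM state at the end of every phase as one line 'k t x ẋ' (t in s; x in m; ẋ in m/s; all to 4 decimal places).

1 0.3410 0.3487 1.1282
2 0.8550 1.2494 3.0987

phase 1: p=-0.0212, T=0.341, ωT=1.064841, cosh=1.622580, sinh=1.277797; start (x,ẋ)=(0.117300, 0.354700) → end (x,ẋ)=(0.348669, 1.128169)
phase 2: p=0.3249, T=0.514, ωT=1.605068, cosh=2.589537, sinh=2.388661; start (x,ẋ)=(0.348669, 1.128169) → end (x,ẋ)=(1.249426, 3.098730)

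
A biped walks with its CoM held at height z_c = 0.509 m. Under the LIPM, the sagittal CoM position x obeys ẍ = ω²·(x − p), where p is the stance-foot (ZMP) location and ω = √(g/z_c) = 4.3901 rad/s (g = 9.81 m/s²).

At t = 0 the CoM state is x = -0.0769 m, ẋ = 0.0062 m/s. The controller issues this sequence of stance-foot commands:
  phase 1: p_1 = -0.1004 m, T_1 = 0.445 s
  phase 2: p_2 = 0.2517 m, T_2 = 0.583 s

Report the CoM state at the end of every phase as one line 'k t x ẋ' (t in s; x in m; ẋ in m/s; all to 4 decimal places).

phase 1: p=-0.1004, T=0.445, ωT=1.953595, cosh=3.597881, sinh=3.456117; start (x,ẋ)=(-0.076900, 0.006200) → end (x,ẋ)=(-0.010969, 0.378865)
phase 2: p=0.2517, T=0.583, ωT=2.559428, cosh=6.502886, sinh=6.425538; start (x,ẋ)=(-0.010969, 0.378865) → end (x,ẋ)=(-0.901882, -4.945842)

1 0.4450 -0.0110 0.3789
2 1.0280 -0.9019 -4.9458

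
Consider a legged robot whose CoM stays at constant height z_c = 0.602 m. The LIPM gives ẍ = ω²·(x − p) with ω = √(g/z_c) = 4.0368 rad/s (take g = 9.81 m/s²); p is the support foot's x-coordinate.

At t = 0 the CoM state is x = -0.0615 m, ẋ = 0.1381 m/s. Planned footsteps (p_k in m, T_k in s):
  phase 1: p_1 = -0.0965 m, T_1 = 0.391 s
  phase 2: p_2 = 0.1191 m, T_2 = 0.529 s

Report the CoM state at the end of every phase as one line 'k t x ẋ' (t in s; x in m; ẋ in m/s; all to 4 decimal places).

1 0.3910 0.0713 0.6768
2 0.9200 0.6135 2.0985

phase 1: p=-0.0965, T=0.391, ωT=1.578389, cosh=2.526724, sinh=2.320416; start (x,ẋ)=(-0.061500, 0.138100) → end (x,ẋ)=(0.071317, 0.676787)
phase 2: p=0.1191, T=0.529, ωT=2.135467, cosh=4.289594, sinh=4.171405; start (x,ẋ)=(0.071317, 0.676787) → end (x,ẋ)=(0.613487, 2.098526)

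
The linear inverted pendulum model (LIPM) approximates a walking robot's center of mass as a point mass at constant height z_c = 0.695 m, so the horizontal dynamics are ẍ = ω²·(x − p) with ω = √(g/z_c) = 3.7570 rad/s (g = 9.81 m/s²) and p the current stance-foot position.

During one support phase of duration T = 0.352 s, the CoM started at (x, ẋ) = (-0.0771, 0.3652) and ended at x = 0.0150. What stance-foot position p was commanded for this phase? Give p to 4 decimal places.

p = -0.0005

ωT = 3.7570·0.352 = 1.322464; cosh(ωT) = 2.009567, sinh(ωT) = 1.743089
x(T) = p + (x₀−p)·cosh(ωT) + (ẋ₀/ω)·sinh(ωT) ⇒ p·(1 − cosh) = x(T) − x₀·cosh − (ẋ₀/ω)·sinh
numerator   = 0.0150 − (-0.0771)·2.009567 − (0.3652/3.7570)·1.743089 = 0.000500
denominator = 1 − 2.009567 = -1.009567
p = 0.000500 / -1.009567 = -0.0005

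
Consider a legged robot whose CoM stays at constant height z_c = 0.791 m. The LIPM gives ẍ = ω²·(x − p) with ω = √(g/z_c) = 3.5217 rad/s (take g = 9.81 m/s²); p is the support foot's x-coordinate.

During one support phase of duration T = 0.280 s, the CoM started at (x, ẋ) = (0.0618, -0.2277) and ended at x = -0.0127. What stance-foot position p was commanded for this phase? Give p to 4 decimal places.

p = 0.0616

ωT = 3.5217·0.280 = 0.986076; cosh(ωT) = 1.526866, sinh(ωT) = 1.153829
x(T) = p + (x₀−p)·cosh(ωT) + (ẋ₀/ω)·sinh(ωT) ⇒ p·(1 − cosh) = x(T) − x₀·cosh − (ẋ₀/ω)·sinh
numerator   = -0.0127 − (0.0618)·1.526866 − (-0.2277/3.5217)·1.153829 = -0.032458
denominator = 1 − 1.526866 = -0.526866
p = -0.032458 / -0.526866 = 0.0616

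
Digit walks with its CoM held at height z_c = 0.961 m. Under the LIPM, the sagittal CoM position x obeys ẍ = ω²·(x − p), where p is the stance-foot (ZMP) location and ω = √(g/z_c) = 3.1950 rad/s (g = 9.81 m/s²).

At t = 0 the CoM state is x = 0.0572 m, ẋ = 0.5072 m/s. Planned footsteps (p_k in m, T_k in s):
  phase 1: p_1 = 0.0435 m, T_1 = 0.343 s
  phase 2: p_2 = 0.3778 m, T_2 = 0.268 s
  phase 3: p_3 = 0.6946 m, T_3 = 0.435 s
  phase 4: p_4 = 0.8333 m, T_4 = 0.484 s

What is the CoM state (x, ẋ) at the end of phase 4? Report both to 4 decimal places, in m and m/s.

x = 1.5245, ẋ = 2.3841

phase 1: p=0.0435, T=0.343, ωT=1.095885, cosh=1.663036, sinh=1.328793; start (x,ẋ)=(0.057200, 0.507200) → end (x,ẋ)=(0.277227, 0.901655)
phase 2: p=0.3778, T=0.268, ωT=0.856260, cosh=1.389543, sinh=0.964796; start (x,ẋ)=(0.277227, 0.901655) → end (x,ẋ)=(0.510323, 0.942870)
phase 3: p=0.6946, T=0.435, ωT=1.389825, cosh=2.131633, sinh=1.882514; start (x,ẋ)=(0.510323, 0.942870) → end (x,ẋ)=(0.857333, 0.901492)
phase 4: p=0.8333, T=0.484, ωT=1.546380, cosh=2.453732, sinh=2.240714; start (x,ẋ)=(0.857333, 0.901492) → end (x,ẋ)=(1.524505, 2.384076)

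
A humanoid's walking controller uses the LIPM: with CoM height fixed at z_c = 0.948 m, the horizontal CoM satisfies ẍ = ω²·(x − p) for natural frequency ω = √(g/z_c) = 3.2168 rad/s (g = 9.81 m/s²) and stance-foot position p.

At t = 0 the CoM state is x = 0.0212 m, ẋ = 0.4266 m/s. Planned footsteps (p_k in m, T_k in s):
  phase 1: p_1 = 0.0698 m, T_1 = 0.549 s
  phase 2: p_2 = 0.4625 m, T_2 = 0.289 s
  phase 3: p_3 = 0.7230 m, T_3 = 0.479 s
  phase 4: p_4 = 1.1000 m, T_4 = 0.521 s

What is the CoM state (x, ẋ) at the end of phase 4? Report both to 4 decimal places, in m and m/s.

x = -0.0848, ẋ = -3.5291

phase 1: p=0.0698, T=0.549, ωT=1.766023, cosh=3.009282, sinh=2.838270; start (x,ẋ)=(0.021200, 0.426600) → end (x,ẋ)=(0.299950, 0.840035)
phase 2: p=0.4625, T=0.289, ωT=0.929655, cosh=1.464163, sinh=1.069473; start (x,ẋ)=(0.299950, 0.840035) → end (x,ẋ)=(0.503782, 0.670729)
phase 3: p=0.7230, T=0.479, ωT=1.540847, cosh=2.441372, sinh=2.227172; start (x,ẋ)=(0.503782, 0.670729) → end (x,ẋ)=(0.652190, 0.066939)
phase 4: p=1.1000, T=0.521, ωT=1.675953, cosh=2.765507, sinh=2.578377; start (x,ẋ)=(0.652190, 0.066939) → end (x,ẋ)=(-0.084767, -3.529070)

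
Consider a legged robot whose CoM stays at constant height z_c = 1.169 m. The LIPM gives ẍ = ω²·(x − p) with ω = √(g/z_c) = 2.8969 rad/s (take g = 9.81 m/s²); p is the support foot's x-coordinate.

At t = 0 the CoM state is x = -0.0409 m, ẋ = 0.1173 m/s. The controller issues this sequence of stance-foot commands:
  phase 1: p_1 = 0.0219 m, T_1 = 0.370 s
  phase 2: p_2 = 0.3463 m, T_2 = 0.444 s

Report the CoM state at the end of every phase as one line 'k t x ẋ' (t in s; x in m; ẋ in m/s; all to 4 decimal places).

phase 1: p=0.0219, T=0.370, ωT=1.071853, cosh=1.631580, sinh=1.289207; start (x,ẋ)=(-0.040900, 0.117300) → end (x,ẋ)=(-0.028361, -0.043155)
phase 2: p=0.3463, T=0.444, ωT=1.286224, cosh=1.947703, sinh=1.671391; start (x,ẋ)=(-0.028361, -0.043155) → end (x,ẋ)=(-0.408327, -1.898107)

1 0.3700 -0.0284 -0.0432
2 0.8140 -0.4083 -1.8981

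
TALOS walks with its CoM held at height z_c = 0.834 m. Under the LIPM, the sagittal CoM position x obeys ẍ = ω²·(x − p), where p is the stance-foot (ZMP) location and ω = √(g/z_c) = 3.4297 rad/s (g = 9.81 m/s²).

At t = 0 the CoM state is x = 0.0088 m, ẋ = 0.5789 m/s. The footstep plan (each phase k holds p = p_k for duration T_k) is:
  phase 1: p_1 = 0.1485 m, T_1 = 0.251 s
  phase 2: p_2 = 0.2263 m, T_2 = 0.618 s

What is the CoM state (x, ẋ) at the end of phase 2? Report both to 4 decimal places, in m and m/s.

x = 0.1763, ẋ = -0.0856

phase 1: p=0.1485, T=0.251, ωT=0.860855, cosh=1.393991, sinh=0.971190; start (x,ẋ)=(0.008800, 0.578900) → end (x,ẋ)=(0.117687, 0.341656)
phase 2: p=0.2263, T=0.618, ωT=2.119555, cosh=4.223756, sinh=4.103671; start (x,ẋ)=(0.117687, 0.341656) → end (x,ẋ)=(0.176340, -0.085588)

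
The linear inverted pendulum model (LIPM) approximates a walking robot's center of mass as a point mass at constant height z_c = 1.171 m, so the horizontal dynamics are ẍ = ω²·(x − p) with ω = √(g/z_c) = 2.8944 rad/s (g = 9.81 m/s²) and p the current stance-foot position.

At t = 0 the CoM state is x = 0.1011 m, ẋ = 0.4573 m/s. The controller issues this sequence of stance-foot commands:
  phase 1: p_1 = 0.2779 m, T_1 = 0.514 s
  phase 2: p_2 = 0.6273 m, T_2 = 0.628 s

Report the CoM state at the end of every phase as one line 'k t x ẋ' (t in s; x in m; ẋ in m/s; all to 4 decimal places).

phase 1: p=0.2779, T=0.514, ωT=1.487722, cosh=2.326442, sinh=2.100555; start (x,ẋ)=(0.101100, 0.457300) → end (x,ẋ)=(0.198462, -0.011035)
phase 2: p=0.6273, T=0.628, ωT=1.817683, cosh=3.159989, sinh=2.997587; start (x,ẋ)=(0.198462, -0.011035) → end (x,ẋ)=(-0.739253, -3.755564)

1 0.5140 0.1985 -0.0110
2 1.1420 -0.7393 -3.7556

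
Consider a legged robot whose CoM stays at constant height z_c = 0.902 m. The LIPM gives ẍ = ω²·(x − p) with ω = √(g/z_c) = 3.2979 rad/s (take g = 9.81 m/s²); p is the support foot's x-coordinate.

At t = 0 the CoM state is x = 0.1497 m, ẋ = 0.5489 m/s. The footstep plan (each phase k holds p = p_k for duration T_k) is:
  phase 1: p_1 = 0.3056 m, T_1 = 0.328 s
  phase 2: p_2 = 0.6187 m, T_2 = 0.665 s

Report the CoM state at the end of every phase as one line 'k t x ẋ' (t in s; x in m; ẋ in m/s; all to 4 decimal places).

1 0.3280 0.2665 0.2315
2 0.9930 -0.6687 -4.0903

phase 1: p=0.3056, T=0.328, ωT=1.081711, cosh=1.644369, sinh=1.305354; start (x,ẋ)=(0.149700, 0.548900) → end (x,ẋ)=(0.266505, 0.231456)
phase 2: p=0.6187, T=0.665, ωT=2.193103, cosh=4.537278, sinh=4.425708; start (x,ẋ)=(0.266505, 0.231456) → end (x,ẋ)=(-0.668698, -4.090297)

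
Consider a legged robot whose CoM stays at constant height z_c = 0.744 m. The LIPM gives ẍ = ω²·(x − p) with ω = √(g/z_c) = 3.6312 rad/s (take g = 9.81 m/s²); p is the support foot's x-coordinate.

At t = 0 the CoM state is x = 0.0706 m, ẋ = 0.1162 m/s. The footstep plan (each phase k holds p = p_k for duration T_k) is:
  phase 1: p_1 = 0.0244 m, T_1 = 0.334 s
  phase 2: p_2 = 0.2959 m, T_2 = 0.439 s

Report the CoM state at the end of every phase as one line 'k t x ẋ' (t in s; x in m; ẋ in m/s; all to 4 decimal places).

1 0.3340 0.1580 0.4698
2 0.7730 0.2478 0.0224

phase 1: p=0.0244, T=0.334, ωT=1.212821, cosh=1.830157, sinh=1.532800; start (x,ẋ)=(0.070600, 0.116200) → end (x,ẋ)=(0.158004, 0.469809)
phase 2: p=0.2959, T=0.439, ωT=1.594097, cosh=2.563486, sinh=2.360394; start (x,ẋ)=(0.158004, 0.469809) → end (x,ẋ)=(0.247795, 0.022430)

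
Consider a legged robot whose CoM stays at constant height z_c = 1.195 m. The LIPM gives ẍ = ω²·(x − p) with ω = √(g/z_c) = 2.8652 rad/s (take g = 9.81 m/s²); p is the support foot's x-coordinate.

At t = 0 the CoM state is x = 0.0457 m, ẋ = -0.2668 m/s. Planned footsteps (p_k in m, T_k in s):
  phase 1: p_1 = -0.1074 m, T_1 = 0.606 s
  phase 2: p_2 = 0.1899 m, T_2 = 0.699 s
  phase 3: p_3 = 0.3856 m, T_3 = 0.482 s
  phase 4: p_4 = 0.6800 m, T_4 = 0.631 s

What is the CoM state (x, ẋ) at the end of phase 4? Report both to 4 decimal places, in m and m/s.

phase 1: p=-0.1074, T=0.606, ωT=1.736311, cosh=2.926267, sinh=2.750098; start (x,ẋ)=(0.045700, -0.266800) → end (x,ẋ)=(0.084530, 0.425636)
phase 2: p=0.1899, T=0.699, ωT=2.002775, cosh=3.772274, sinh=3.637314; start (x,ẋ)=(0.084530, 0.425636) → end (x,ẋ)=(0.332750, 0.507483)
phase 3: p=0.3856, T=0.482, ωT=1.381026, cosh=2.115152, sinh=1.863832; start (x,ẋ)=(0.332750, 0.507483) → end (x,ẋ)=(0.603934, 0.791169)
phase 4: p=0.6800, T=0.631, ωT=1.807941, cosh=3.130936, sinh=2.966944; start (x,ẋ)=(0.603934, 0.791169) → end (x,ẋ)=(1.261108, 1.830475)

x = 1.2611, ẋ = 1.8305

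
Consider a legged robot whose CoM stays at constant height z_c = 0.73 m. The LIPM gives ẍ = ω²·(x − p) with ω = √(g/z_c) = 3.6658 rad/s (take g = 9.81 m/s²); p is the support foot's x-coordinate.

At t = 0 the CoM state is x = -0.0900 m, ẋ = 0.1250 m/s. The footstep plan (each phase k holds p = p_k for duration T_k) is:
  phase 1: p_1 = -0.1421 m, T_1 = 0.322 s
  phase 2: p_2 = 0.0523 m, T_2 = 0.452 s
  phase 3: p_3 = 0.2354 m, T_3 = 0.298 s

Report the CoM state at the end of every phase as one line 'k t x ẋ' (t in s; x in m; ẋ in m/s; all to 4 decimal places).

phase 1: p=-0.1421, T=0.322, ωT=1.180388, cosh=1.781398, sinh=1.474238; start (x,ẋ)=(-0.090000, 0.125000) → end (x,ẋ)=(0.000981, 0.504237)
phase 2: p=0.0523, T=0.452, ωT=1.656942, cosh=2.716986, sinh=2.526264; start (x,ẋ)=(0.000981, 0.504237) → end (x,ẋ)=(0.260358, 0.894749)
phase 3: p=0.2354, T=0.298, ωT=1.092408, cosh=1.658427, sinh=1.323019; start (x,ẋ)=(0.260358, 0.894749) → end (x,ẋ)=(0.599714, 1.604921)

1 0.3220 0.0010 0.5042
2 0.7740 0.2604 0.8947
3 1.0720 0.5997 1.6049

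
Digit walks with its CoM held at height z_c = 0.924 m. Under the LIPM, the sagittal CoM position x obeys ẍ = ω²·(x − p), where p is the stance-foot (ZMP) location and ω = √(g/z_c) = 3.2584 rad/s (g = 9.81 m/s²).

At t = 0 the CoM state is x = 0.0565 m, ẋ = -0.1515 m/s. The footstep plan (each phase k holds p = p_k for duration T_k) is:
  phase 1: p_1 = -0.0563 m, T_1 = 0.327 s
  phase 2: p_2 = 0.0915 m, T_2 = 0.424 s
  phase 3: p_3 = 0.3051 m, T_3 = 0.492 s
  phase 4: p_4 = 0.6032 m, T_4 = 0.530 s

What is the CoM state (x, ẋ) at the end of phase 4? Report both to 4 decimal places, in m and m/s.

phase 1: p=-0.0563, T=0.327, ωT=1.065497, cosh=1.623419, sinh=1.278862; start (x,ẋ)=(0.056500, -0.151500) → end (x,ẋ)=(0.067361, 0.224095)
phase 2: p=0.0915, T=0.424, ωT=1.381562, cosh=2.116150, sinh=1.864964; start (x,ẋ)=(0.067361, 0.224095) → end (x,ẋ)=(0.168679, 0.327528)
phase 3: p=0.3051, T=0.492, ωT=1.603133, cosh=2.584919, sinh=2.383654; start (x,ẋ)=(0.168679, 0.327528) → end (x,ẋ)=(0.192064, -0.212932)
phase 4: p=0.6032, T=0.530, ωT=1.726952, cosh=2.900656, sinh=2.722831; start (x,ẋ)=(0.192064, -0.212932) → end (x,ẋ)=(-0.767298, -4.265273)

x = -0.7673, ẋ = -4.2653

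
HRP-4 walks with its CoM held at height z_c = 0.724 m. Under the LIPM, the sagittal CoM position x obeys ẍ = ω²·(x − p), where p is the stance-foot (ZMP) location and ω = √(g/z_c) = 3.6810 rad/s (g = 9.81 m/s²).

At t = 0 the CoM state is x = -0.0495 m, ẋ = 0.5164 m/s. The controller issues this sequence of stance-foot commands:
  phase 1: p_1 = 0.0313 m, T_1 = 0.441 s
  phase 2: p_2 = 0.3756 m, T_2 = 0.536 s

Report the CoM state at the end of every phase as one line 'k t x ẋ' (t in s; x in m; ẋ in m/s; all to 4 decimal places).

phase 1: p=0.0313, T=0.441, ωT=1.623321, cosh=2.633571, sinh=2.436328; start (x,ẋ)=(-0.049500, 0.516400) → end (x,ẋ)=(0.160295, 0.635352)
phase 2: p=0.3756, T=0.536, ωT=1.973016, cosh=3.665686, sinh=3.526650; start (x,ẋ)=(0.160295, 0.635352) → end (x,ẋ)=(0.195070, -0.466003)

1 0.4410 0.1603 0.6354
2 0.9770 0.1951 -0.4660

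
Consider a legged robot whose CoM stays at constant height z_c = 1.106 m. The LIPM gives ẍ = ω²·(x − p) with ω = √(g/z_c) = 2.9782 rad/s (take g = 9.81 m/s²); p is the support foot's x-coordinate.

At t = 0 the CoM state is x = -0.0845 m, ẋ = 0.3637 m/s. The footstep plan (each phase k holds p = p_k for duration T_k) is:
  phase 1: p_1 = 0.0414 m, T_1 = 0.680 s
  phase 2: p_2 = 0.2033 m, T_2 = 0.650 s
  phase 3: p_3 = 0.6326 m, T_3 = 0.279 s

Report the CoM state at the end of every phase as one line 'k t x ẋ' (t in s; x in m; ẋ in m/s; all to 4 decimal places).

phase 1: p=0.0414, T=0.680, ωT=2.025176, cosh=3.854708, sinh=3.722737; start (x,ẋ)=(-0.084500, 0.363700) → end (x,ẋ)=(0.010716, 0.006097)
phase 2: p=0.2033, T=0.650, ωT=1.935830, cosh=3.537049, sinh=3.392744; start (x,ẋ)=(0.010716, 0.006097) → end (x,ẋ)=(-0.470934, -1.924359)
phase 3: p=0.6326, T=0.279, ωT=0.830918, cosh=1.365537, sinh=0.929888; start (x,ẋ)=(-0.470934, -1.924359) → end (x,ẋ)=(-1.475162, -5.683902)

1 0.6800 0.0107 0.0061
2 1.3300 -0.4709 -1.9244
3 1.6090 -1.4752 -5.6839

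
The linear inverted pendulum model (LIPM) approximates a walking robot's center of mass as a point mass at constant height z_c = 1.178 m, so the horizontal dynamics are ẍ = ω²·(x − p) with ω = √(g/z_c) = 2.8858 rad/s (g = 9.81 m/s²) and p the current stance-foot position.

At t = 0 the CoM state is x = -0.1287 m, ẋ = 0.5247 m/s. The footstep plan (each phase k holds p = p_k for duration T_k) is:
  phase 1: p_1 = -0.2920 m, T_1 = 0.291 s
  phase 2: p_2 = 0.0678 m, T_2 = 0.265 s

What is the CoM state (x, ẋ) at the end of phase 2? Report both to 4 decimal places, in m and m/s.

phase 1: p=-0.2920, T=0.291, ωT=0.839768, cosh=1.373820, sinh=0.942009; start (x,ẋ)=(-0.128700, 0.524700) → end (x,ẋ)=(0.103622, 1.164766)
phase 2: p=0.0678, T=0.265, ωT=0.764737, cosh=1.306943, sinh=0.841486; start (x,ẋ)=(0.103622, 1.164766) → end (x,ẋ)=(0.454258, 1.609272)

x = 0.4543, ẋ = 1.6093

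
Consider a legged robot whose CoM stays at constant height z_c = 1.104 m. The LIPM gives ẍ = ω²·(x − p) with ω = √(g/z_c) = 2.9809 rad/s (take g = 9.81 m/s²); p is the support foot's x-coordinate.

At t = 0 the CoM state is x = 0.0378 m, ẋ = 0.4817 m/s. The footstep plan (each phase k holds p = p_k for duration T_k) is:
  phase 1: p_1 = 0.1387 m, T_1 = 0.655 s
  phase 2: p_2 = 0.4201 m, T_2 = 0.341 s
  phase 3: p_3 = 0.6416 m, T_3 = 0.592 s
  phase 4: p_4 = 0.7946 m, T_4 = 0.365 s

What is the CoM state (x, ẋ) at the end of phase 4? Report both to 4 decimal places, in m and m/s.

x = 2.1158, ẋ = 4.1498

phase 1: p=0.1387, T=0.655, ωT=1.952490, cosh=3.594064, sinh=3.452143; start (x,ẋ)=(0.037800, 0.481700) → end (x,ẋ)=(0.333910, 0.692950)
phase 2: p=0.4201, T=0.341, ωT=1.016487, cosh=1.562667, sinh=1.200803; start (x,ẋ)=(0.333910, 0.692950) → end (x,ẋ)=(0.564556, 0.774334)
phase 3: p=0.6416, T=0.592, ωT=1.764693, cosh=3.005509, sinh=2.834269; start (x,ẋ)=(0.564556, 0.774334) → end (x,ẋ)=(1.146288, 1.676346)
phase 4: p=0.7946, T=0.365, ωT=1.088029, cosh=1.652648, sinh=1.315768; start (x,ẋ)=(1.146288, 1.676346) → end (x,ẋ)=(2.115754, 4.149790)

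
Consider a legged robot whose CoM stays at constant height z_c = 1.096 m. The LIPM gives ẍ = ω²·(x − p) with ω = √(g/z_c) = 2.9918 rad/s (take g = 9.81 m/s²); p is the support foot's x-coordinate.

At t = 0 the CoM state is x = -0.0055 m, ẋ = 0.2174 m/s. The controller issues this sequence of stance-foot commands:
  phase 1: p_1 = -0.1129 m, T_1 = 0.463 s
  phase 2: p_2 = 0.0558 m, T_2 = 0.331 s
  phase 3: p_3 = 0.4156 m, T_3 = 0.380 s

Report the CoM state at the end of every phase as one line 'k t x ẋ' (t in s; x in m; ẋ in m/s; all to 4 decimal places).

phase 1: p=-0.1129, T=0.463, ωT=1.385203, cosh=2.122956, sinh=1.872683; start (x,ẋ)=(-0.005500, 0.217400) → end (x,ẋ)=(0.251184, 1.063260)
phase 2: p=0.0558, T=0.331, ωT=0.990286, cosh=1.531737, sinh=1.160267; start (x,ẋ)=(0.251184, 1.063260) → end (x,ẋ)=(0.767426, 2.306870)
phase 3: p=0.4156, T=0.380, ωT=1.136884, cosh=1.718929, sinh=1.398112; start (x,ẋ)=(0.767426, 2.306870) → end (x,ẋ)=(2.098398, 5.436989)

1 0.4630 0.2512 1.0633
2 0.7940 0.7674 2.3069
3 1.1740 2.0984 5.4370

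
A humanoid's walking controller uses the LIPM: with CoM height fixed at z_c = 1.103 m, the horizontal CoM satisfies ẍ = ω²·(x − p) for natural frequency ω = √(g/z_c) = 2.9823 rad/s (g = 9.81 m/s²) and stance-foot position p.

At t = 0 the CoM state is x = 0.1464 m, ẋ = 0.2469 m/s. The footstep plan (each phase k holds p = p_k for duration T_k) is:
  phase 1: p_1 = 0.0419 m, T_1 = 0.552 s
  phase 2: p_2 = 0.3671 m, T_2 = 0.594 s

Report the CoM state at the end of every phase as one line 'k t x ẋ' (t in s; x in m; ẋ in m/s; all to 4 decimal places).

phase 1: p=0.0419, T=0.552, ωT=1.646230, cosh=2.690080, sinh=2.497305; start (x,ẋ)=(0.146400, 0.246900) → end (x,ẋ)=(0.529761, 1.442467)
phase 2: p=0.3671, T=0.594, ωT=1.771486, cosh=3.024833, sinh=2.854753; start (x,ẋ)=(0.529761, 1.442467) → end (x,ẋ)=(2.239898, 5.748074)

1 0.5520 0.5298 1.4425
2 1.1460 2.2399 5.7481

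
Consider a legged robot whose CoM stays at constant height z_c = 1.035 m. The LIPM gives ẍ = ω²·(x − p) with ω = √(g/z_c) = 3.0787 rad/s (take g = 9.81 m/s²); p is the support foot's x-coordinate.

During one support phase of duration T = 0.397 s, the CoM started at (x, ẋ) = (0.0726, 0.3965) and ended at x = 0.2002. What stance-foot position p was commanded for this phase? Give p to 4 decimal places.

p = 0.1579

ωT = 3.0787·0.397 = 1.222244; cosh(ωT) = 1.844683, sinh(ωT) = 1.550114
x(T) = p + (x₀−p)·cosh(ωT) + (ẋ₀/ω)·sinh(ωT) ⇒ p·(1 − cosh) = x(T) − x₀·cosh − (ẋ₀/ω)·sinh
numerator   = 0.2002 − (0.0726)·1.844683 − (0.3965/3.0787)·1.550114 = -0.133360
denominator = 1 − 1.844683 = -0.844683
p = -0.133360 / -0.844683 = 0.1579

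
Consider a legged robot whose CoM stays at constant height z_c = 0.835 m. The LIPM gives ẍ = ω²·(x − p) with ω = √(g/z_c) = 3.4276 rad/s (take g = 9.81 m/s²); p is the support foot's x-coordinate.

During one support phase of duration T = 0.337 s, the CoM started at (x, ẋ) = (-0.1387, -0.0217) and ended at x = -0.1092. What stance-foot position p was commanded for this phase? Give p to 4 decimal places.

ωT = 3.4276·0.337 = 1.155101; cosh(ωT) = 1.744685, sinh(ωT) = 1.429659
x(T) = p + (x₀−p)·cosh(ωT) + (ẋ₀/ω)·sinh(ωT) ⇒ p·(1 − cosh) = x(T) − x₀·cosh − (ẋ₀/ω)·sinh
numerator   = -0.1092 − (-0.1387)·1.744685 − (-0.0217/3.4276)·1.429659 = 0.141839
denominator = 1 − 1.744685 = -0.744685
p = 0.141839 / -0.744685 = -0.1905

p = -0.1905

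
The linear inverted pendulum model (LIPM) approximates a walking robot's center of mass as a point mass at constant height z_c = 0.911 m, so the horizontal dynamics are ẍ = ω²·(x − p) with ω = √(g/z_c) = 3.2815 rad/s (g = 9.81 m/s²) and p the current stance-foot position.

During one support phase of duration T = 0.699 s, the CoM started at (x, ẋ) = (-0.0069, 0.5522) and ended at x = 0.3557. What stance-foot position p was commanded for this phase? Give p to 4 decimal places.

p = 0.1086

ωT = 3.2815·0.699 = 2.293768; cosh(ωT) = 5.006554, sinh(ωT) = 4.905668
x(T) = p + (x₀−p)·cosh(ωT) + (ẋ₀/ω)·sinh(ωT) ⇒ p·(1 − cosh) = x(T) − x₀·cosh − (ẋ₀/ω)·sinh
numerator   = 0.3557 − (-0.0069)·5.006554 − (0.5522/3.2815)·4.905668 = -0.435264
denominator = 1 − 5.006554 = -4.006554
p = -0.435264 / -4.006554 = 0.1086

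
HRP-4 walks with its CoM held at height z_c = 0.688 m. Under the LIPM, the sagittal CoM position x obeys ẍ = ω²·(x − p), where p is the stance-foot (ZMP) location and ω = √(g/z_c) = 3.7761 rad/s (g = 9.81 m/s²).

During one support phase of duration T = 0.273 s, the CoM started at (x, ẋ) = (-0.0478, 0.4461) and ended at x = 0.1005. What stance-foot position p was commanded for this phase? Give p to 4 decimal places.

p = -0.0543

ωT = 3.7761·0.273 = 1.030875; cosh(ωT) = 1.580107, sinh(ωT) = 1.223412
x(T) = p + (x₀−p)·cosh(ωT) + (ẋ₀/ω)·sinh(ωT) ⇒ p·(1 − cosh) = x(T) − x₀·cosh − (ẋ₀/ω)·sinh
numerator   = 0.1005 − (-0.0478)·1.580107 − (0.4461/3.7761)·1.223412 = 0.031498
denominator = 1 − 1.580107 = -0.580107
p = 0.031498 / -0.580107 = -0.0543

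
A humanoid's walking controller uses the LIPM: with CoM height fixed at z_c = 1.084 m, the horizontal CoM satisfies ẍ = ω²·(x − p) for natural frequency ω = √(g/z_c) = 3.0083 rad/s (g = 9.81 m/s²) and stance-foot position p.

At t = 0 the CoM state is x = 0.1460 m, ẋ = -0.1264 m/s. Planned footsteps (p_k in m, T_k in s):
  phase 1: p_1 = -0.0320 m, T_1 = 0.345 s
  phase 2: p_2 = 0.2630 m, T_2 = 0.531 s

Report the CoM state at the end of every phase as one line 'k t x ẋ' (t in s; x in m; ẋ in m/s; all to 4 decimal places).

1 0.3450 0.1989 0.4602
2 0.8760 0.4606 0.7267

phase 1: p=-0.0320, T=0.345, ωT=1.037864, cosh=1.588695, sinh=1.234484; start (x,ẋ)=(0.146000, -0.126400) → end (x,ẋ)=(0.198918, 0.460227)
phase 2: p=0.2630, T=0.531, ωT=1.597407, cosh=2.571314, sinh=2.368893; start (x,ẋ)=(0.198918, 0.460227) → end (x,ẋ)=(0.460633, 0.726720)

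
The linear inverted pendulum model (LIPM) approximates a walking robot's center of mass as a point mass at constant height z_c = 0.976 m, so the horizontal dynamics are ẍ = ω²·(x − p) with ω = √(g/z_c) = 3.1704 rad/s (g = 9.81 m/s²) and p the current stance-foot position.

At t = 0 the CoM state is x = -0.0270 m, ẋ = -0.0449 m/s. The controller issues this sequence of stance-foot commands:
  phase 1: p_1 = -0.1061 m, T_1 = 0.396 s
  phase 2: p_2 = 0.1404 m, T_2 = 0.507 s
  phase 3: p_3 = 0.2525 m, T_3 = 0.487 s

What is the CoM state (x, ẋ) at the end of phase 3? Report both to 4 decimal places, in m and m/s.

phase 1: p=-0.1061, T=0.396, ωT=1.255478, cosh=1.897228, sinh=1.612289; start (x,ẋ)=(-0.027000, -0.044900) → end (x,ẋ)=(0.021137, 0.319142)
phase 2: p=0.1404, T=0.507, ωT=1.607393, cosh=2.595097, sinh=2.394688; start (x,ẋ)=(0.021137, 0.319142) → end (x,ẋ)=(0.071958, -0.077253)
phase 3: p=0.2525, T=0.487, ωT=1.543985, cosh=2.448372, sinh=2.234843; start (x,ẋ)=(0.071958, -0.077253) → end (x,ẋ)=(-0.243991, -1.468350)

x = -0.2440, ẋ = -1.4683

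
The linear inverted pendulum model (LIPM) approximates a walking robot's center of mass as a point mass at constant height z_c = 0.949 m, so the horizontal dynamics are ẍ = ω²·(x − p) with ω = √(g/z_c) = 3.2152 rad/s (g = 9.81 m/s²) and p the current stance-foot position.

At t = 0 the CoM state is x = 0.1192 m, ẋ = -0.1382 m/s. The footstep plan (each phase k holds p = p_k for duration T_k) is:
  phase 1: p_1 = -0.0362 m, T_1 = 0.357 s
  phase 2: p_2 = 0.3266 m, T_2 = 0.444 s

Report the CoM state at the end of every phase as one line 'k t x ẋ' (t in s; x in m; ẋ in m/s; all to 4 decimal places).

1 0.3570 0.1724 0.4683
2 0.8010 0.2728 0.0584

phase 1: p=-0.0362, T=0.357, ωT=1.147826, cosh=1.734331, sinh=1.417005; start (x,ẋ)=(0.119200, -0.138200) → end (x,ẋ)=(0.172407, 0.468311)
phase 2: p=0.3266, T=0.444, ωT=1.427549, cosh=2.204183, sinh=1.964286; start (x,ẋ)=(0.172407, 0.468311) → end (x,ẋ)=(0.272840, 0.058428)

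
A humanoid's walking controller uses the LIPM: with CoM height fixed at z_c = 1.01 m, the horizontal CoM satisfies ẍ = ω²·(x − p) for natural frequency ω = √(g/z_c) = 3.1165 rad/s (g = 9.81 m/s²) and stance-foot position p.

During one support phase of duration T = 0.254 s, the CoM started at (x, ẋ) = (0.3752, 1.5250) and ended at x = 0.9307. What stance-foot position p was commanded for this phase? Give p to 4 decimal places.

ωT = 3.1165·0.254 = 0.791591; cosh(ωT) = 1.330014, sinh(ωT) = 0.876891
x(T) = p + (x₀−p)·cosh(ωT) + (ẋ₀/ω)·sinh(ωT) ⇒ p·(1 − cosh) = x(T) − x₀·cosh − (ẋ₀/ω)·sinh
numerator   = 0.9307 − (0.3752)·1.330014 − (1.5250/3.1165)·0.876891 = 0.002589
denominator = 1 − 1.330014 = -0.330014
p = 0.002589 / -0.330014 = -0.0078

p = -0.0078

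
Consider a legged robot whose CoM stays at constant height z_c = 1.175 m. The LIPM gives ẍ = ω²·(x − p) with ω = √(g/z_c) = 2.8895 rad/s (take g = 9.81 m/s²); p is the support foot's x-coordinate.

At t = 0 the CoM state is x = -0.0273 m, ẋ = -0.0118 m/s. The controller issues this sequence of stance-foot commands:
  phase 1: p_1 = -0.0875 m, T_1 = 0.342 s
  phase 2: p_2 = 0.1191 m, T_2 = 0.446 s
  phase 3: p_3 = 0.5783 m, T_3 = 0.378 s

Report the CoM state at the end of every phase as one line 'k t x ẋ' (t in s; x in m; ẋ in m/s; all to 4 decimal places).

phase 1: p=-0.0875, T=0.342, ωT=0.988209, cosh=1.529331, sinh=1.157088; start (x,ẋ)=(-0.027300, -0.011800) → end (x,ẋ)=(-0.000160, 0.183227)
phase 2: p=0.1191, T=0.446, ωT=1.288717, cosh=1.951876, sinh=1.676252; start (x,ẋ)=(-0.000160, 0.183227) → end (x,ẋ)=(-0.007387, -0.220001)
phase 3: p=0.5783, T=0.378, ωT=1.092231, cosh=1.658192, sinh=1.322725; start (x,ẋ)=(-0.007387, -0.220001) → end (x,ẋ)=(-0.493591, -2.603306)

1 0.3420 -0.0002 0.1832
2 0.7880 -0.0074 -0.2200
3 1.1660 -0.4936 -2.6033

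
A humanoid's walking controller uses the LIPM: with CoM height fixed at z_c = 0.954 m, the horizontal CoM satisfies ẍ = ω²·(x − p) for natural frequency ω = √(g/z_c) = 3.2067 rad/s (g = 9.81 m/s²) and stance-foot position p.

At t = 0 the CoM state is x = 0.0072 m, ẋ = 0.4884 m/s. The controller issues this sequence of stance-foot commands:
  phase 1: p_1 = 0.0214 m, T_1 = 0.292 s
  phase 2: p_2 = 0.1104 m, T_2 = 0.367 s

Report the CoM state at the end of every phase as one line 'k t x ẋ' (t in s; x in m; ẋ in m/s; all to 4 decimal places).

1 0.2920 0.1649 0.6695
2 0.6590 0.5137 1.4456

phase 1: p=0.0214, T=0.292, ωT=0.936356, cosh=1.471362, sinh=1.079309; start (x,ẋ)=(0.007200, 0.488400) → end (x,ẋ)=(0.164892, 0.669467)
phase 2: p=0.1104, T=0.367, ωT=1.176859, cosh=1.776207, sinh=1.467961; start (x,ẋ)=(0.164892, 0.669467) → end (x,ẋ)=(0.513657, 1.445622)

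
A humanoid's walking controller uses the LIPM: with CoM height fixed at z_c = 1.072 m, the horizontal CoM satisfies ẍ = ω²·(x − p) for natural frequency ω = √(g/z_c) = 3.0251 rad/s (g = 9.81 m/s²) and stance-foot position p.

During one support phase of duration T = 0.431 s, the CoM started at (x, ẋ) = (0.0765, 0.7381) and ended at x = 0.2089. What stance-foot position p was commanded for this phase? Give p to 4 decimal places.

p = 0.3669

ωT = 3.0251·0.431 = 1.303818; cosh(ωT) = 1.977413, sinh(ωT) = 1.705920
x(T) = p + (x₀−p)·cosh(ωT) + (ẋ₀/ω)·sinh(ωT) ⇒ p·(1 − cosh) = x(T) − x₀·cosh − (ẋ₀/ω)·sinh
numerator   = 0.2089 − (0.0765)·1.977413 − (0.7381/3.0251)·1.705920 = -0.358603
denominator = 1 − 1.977413 = -0.977413
p = -0.358603 / -0.977413 = 0.3669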